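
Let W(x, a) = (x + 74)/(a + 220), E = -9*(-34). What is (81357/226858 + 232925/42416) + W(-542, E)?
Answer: 570594702157/115031524912 ≈ 4.9603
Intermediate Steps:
E = 306
W(x, a) = (74 + x)/(220 + a)
(81357/226858 + 232925/42416) + W(-542, E) = (81357/226858 + 232925/42416) + (74 - 542)/(220 + 306) = (81357*(1/226858) + 232925*(1/42416)) - 468/526 = (81357/226858 + 21175/3856) + (1/526)*(-468) = 2558715371/437382224 - 234/263 = 570594702157/115031524912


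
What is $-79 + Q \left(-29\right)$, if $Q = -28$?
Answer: $733$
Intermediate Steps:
$-79 + Q \left(-29\right) = -79 - -812 = -79 + 812 = 733$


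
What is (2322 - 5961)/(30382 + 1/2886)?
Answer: -10502154/87682453 ≈ -0.11977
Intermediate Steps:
(2322 - 5961)/(30382 + 1/2886) = -3639/(30382 + 1/2886) = -3639/87682453/2886 = -3639*2886/87682453 = -10502154/87682453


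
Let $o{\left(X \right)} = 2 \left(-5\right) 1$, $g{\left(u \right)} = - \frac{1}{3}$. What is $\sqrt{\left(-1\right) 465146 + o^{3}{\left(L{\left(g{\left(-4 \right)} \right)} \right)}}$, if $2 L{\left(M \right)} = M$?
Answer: $3 i \sqrt{51794} \approx 682.75 i$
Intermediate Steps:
$g{\left(u \right)} = - \frac{1}{3}$ ($g{\left(u \right)} = \left(-1\right) \frac{1}{3} = - \frac{1}{3}$)
$L{\left(M \right)} = \frac{M}{2}$
$o{\left(X \right)} = -10$ ($o{\left(X \right)} = \left(-10\right) 1 = -10$)
$\sqrt{\left(-1\right) 465146 + o^{3}{\left(L{\left(g{\left(-4 \right)} \right)} \right)}} = \sqrt{\left(-1\right) 465146 + \left(-10\right)^{3}} = \sqrt{-465146 - 1000} = \sqrt{-466146} = 3 i \sqrt{51794}$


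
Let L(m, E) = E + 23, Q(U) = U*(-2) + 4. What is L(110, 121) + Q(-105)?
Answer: 358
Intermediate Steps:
Q(U) = 4 - 2*U (Q(U) = -2*U + 4 = 4 - 2*U)
L(m, E) = 23 + E
L(110, 121) + Q(-105) = (23 + 121) + (4 - 2*(-105)) = 144 + (4 + 210) = 144 + 214 = 358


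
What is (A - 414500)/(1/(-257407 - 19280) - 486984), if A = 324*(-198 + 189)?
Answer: 115493580792/134742142009 ≈ 0.85715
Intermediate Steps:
A = -2916 (A = 324*(-9) = -2916)
(A - 414500)/(1/(-257407 - 19280) - 486984) = (-2916 - 414500)/(1/(-257407 - 19280) - 486984) = -417416/(1/(-276687) - 486984) = -417416/(-1/276687 - 486984) = -417416/(-134742142009/276687) = -417416*(-276687/134742142009) = 115493580792/134742142009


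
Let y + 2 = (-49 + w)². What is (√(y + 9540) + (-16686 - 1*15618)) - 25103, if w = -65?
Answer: -57407 + √22534 ≈ -57257.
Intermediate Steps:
y = 12994 (y = -2 + (-49 - 65)² = -2 + (-114)² = -2 + 12996 = 12994)
(√(y + 9540) + (-16686 - 1*15618)) - 25103 = (√(12994 + 9540) + (-16686 - 1*15618)) - 25103 = (√22534 + (-16686 - 15618)) - 25103 = (√22534 - 32304) - 25103 = (-32304 + √22534) - 25103 = -57407 + √22534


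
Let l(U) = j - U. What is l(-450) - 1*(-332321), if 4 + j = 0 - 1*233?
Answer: 332534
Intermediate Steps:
j = -237 (j = -4 + (0 - 1*233) = -4 + (0 - 233) = -4 - 233 = -237)
l(U) = -237 - U
l(-450) - 1*(-332321) = (-237 - 1*(-450)) - 1*(-332321) = (-237 + 450) + 332321 = 213 + 332321 = 332534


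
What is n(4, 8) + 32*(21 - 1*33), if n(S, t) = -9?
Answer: -393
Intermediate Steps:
n(4, 8) + 32*(21 - 1*33) = -9 + 32*(21 - 1*33) = -9 + 32*(21 - 33) = -9 + 32*(-12) = -9 - 384 = -393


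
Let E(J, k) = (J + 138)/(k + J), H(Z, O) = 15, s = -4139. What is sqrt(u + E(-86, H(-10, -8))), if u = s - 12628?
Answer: I*sqrt(84526139)/71 ≈ 129.49*I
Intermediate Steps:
E(J, k) = (138 + J)/(J + k)
u = -16767 (u = -4139 - 12628 = -16767)
sqrt(u + E(-86, H(-10, -8))) = sqrt(-16767 + (138 - 86)/(-86 + 15)) = sqrt(-16767 + 52/(-71)) = sqrt(-16767 - 1/71*52) = sqrt(-16767 - 52/71) = sqrt(-1190509/71) = I*sqrt(84526139)/71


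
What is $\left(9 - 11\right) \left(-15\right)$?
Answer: $30$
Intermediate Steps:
$\left(9 - 11\right) \left(-15\right) = \left(-2\right) \left(-15\right) = 30$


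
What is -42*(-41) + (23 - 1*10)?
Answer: 1735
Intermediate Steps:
-42*(-41) + (23 - 1*10) = 1722 + (23 - 10) = 1722 + 13 = 1735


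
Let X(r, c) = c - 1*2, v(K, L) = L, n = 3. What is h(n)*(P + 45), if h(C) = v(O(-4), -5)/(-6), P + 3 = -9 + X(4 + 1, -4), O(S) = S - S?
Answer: 45/2 ≈ 22.500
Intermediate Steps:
O(S) = 0
X(r, c) = -2 + c (X(r, c) = c - 2 = -2 + c)
P = -18 (P = -3 + (-9 + (-2 - 4)) = -3 + (-9 - 6) = -3 - 15 = -18)
h(C) = 5/6 (h(C) = -5/(-6) = -5*(-1/6) = 5/6)
h(n)*(P + 45) = 5*(-18 + 45)/6 = (5/6)*27 = 45/2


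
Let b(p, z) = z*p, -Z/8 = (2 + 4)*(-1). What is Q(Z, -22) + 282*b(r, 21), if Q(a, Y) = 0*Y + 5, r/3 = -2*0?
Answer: 5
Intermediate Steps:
r = 0 (r = 3*(-2*0) = 3*0 = 0)
Z = 48 (Z = -8*(2 + 4)*(-1) = -48*(-1) = -8*(-6) = 48)
b(p, z) = p*z
Q(a, Y) = 5 (Q(a, Y) = 0 + 5 = 5)
Q(Z, -22) + 282*b(r, 21) = 5 + 282*(0*21) = 5 + 282*0 = 5 + 0 = 5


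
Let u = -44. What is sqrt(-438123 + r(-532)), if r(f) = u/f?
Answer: 2*I*sqrt(1937489071)/133 ≈ 661.91*I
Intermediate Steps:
r(f) = -44/f
sqrt(-438123 + r(-532)) = sqrt(-438123 - 44/(-532)) = sqrt(-438123 - 44*(-1/532)) = sqrt(-438123 + 11/133) = sqrt(-58270348/133) = 2*I*sqrt(1937489071)/133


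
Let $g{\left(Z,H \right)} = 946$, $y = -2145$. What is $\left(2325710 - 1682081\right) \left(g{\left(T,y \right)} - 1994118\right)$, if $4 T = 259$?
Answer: $-1282863301188$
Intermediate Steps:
$T = \frac{259}{4}$ ($T = \frac{1}{4} \cdot 259 = \frac{259}{4} \approx 64.75$)
$\left(2325710 - 1682081\right) \left(g{\left(T,y \right)} - 1994118\right) = \left(2325710 - 1682081\right) \left(946 - 1994118\right) = 643629 \left(-1993172\right) = -1282863301188$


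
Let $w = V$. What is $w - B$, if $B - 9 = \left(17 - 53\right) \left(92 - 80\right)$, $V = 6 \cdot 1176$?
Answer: $7479$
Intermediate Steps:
$V = 7056$
$w = 7056$
$B = -423$ ($B = 9 + \left(17 - 53\right) \left(92 - 80\right) = 9 - 432 = -423$)
$w - B = 7056 - -423 = 7056 + 423 = 7479$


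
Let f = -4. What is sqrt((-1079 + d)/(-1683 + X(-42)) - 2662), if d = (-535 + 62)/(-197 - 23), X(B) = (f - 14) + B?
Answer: I*sqrt(89837883205)/5810 ≈ 51.589*I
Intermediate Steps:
X(B) = -18 + B (X(B) = (-4 - 14) + B = -18 + B)
d = 43/20 (d = -473/(-220) = -473*(-1/220) = 43/20 ≈ 2.1500)
sqrt((-1079 + d)/(-1683 + X(-42)) - 2662) = sqrt((-1079 + 43/20)/(-1683 + (-18 - 42)) - 2662) = sqrt(-21537/(20*(-1683 - 60)) - 2662) = sqrt(-21537/20/(-1743) - 2662) = sqrt(-21537/20*(-1/1743) - 2662) = sqrt(7179/11620 - 2662) = sqrt(-30925261/11620) = I*sqrt(89837883205)/5810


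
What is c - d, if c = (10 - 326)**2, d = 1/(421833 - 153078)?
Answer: 26836799279/268755 ≈ 99856.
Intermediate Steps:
d = 1/268755 ≈ 3.7209e-6
c = 99856 (c = (-316)**2 = 99856)
c - d = 99856 - 1*1/268755 = 99856 - 1/268755 = 26836799279/268755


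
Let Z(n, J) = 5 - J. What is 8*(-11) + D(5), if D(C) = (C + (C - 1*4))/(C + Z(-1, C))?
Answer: -434/5 ≈ -86.800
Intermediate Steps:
D(C) = -⅘ + 2*C/5 (D(C) = (C + (C - 1*4))/(C + (5 - C)) = (C + (C - 4))/5 = (C + (-4 + C))*(⅕) = (-4 + 2*C)*(⅕) = -⅘ + 2*C/5)
8*(-11) + D(5) = 8*(-11) + (-⅘ + (⅖)*5) = -88 + (-⅘ + 2) = -88 + 6/5 = -434/5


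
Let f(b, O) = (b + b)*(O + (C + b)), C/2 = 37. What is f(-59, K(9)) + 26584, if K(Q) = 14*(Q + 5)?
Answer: 1686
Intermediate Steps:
C = 74 (C = 2*37 = 74)
K(Q) = 70 + 14*Q (K(Q) = 14*(5 + Q) = 70 + 14*Q)
f(b, O) = 2*b*(74 + O + b) (f(b, O) = (b + b)*(O + (74 + b)) = (2*b)*(74 + O + b) = 2*b*(74 + O + b))
f(-59, K(9)) + 26584 = 2*(-59)*(74 + (70 + 14*9) - 59) + 26584 = 2*(-59)*(74 + (70 + 126) - 59) + 26584 = 2*(-59)*(74 + 196 - 59) + 26584 = 2*(-59)*211 + 26584 = -24898 + 26584 = 1686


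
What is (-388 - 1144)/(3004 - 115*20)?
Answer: -383/176 ≈ -2.1761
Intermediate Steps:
(-388 - 1144)/(3004 - 115*20) = -1532/(3004 - 2300) = -1532/704 = -1532*1/704 = -383/176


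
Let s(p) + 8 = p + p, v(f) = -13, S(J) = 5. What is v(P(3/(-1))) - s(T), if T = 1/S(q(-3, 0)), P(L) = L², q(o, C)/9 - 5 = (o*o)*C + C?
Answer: -27/5 ≈ -5.4000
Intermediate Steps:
q(o, C) = 45 + 9*C + 9*C*o² (q(o, C) = 45 + 9*((o*o)*C + C) = 45 + 9*(o²*C + C) = 45 + 9*(C*o² + C) = 45 + 9*(C + C*o²) = 45 + (9*C + 9*C*o²) = 45 + 9*C + 9*C*o²)
T = ⅕ (T = 1/5 = ⅕ ≈ 0.20000)
s(p) = -8 + 2*p (s(p) = -8 + (p + p) = -8 + 2*p)
v(P(3/(-1))) - s(T) = -13 - (-8 + 2*(⅕)) = -13 - (-8 + ⅖) = -13 - 1*(-38/5) = -13 + 38/5 = -27/5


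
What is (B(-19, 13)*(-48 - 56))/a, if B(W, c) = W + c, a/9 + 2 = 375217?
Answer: 208/1125645 ≈ 0.00018478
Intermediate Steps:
a = 3376935 (a = -18 + 9*375217 = -18 + 3376953 = 3376935)
(B(-19, 13)*(-48 - 56))/a = ((-19 + 13)*(-48 - 56))/3376935 = -6*(-104)*(1/3376935) = 624*(1/3376935) = 208/1125645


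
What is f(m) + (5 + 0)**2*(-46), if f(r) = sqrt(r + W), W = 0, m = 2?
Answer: -1150 + sqrt(2) ≈ -1148.6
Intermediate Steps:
f(r) = sqrt(r) (f(r) = sqrt(r + 0) = sqrt(r))
f(m) + (5 + 0)**2*(-46) = sqrt(2) + (5 + 0)**2*(-46) = sqrt(2) + 5**2*(-46) = sqrt(2) + 25*(-46) = sqrt(2) - 1150 = -1150 + sqrt(2)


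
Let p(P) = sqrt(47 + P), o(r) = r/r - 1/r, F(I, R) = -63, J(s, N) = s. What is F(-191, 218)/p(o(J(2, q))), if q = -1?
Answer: -63*sqrt(190)/95 ≈ -9.1410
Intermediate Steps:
o(r) = 1 - 1/r
F(-191, 218)/p(o(J(2, q))) = -63/sqrt(47 + (-1 + 2)/2) = -63/sqrt(47 + (1/2)*1) = -63/sqrt(47 + 1/2) = -63*sqrt(190)/95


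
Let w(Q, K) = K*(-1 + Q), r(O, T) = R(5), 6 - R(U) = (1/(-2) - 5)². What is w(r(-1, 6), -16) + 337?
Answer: 741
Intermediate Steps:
R(U) = -97/4 (R(U) = 6 - (1/(-2) - 5)² = 6 - (-½ - 5)² = 6 - (-11/2)² = 6 - 1*121/4 = 6 - 121/4 = -97/4)
r(O, T) = -97/4
w(r(-1, 6), -16) + 337 = -16*(-1 - 97/4) + 337 = -16*(-101/4) + 337 = 404 + 337 = 741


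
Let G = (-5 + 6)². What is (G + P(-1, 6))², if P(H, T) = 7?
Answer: 64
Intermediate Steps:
G = 1 (G = 1² = 1)
(G + P(-1, 6))² = (1 + 7)² = 8² = 64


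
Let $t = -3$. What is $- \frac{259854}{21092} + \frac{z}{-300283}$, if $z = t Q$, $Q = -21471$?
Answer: $- \frac{39694168839}{3166784518} \approx -12.535$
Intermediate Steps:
$z = 64413$ ($z = \left(-3\right) \left(-21471\right) = 64413$)
$- \frac{259854}{21092} + \frac{z}{-300283} = - \frac{259854}{21092} + \frac{64413}{-300283} = \left(-259854\right) \frac{1}{21092} + 64413 \left(- \frac{1}{300283}\right) = - \frac{129927}{10546} - \frac{64413}{300283} = - \frac{39694168839}{3166784518}$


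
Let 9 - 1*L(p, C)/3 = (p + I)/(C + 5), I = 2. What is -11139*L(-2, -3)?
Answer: -300753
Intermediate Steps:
L(p, C) = 27 - 3*(2 + p)/(5 + C) (L(p, C) = 27 - 3*(p + 2)/(C + 5) = 27 - 3*(2 + p)/(5 + C))
-11139*L(-2, -3) = -33417*(43 - 1*(-2) + 9*(-3))/(5 - 3) = -33417*(43 + 2 - 27)/2 = -33417*18/2 = -11139*27 = -300753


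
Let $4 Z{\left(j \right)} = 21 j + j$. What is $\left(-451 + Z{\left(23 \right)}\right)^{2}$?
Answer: $\frac{421201}{4} \approx 1.053 \cdot 10^{5}$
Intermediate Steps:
$Z{\left(j \right)} = \frac{11 j}{2}$ ($Z{\left(j \right)} = \frac{21 j + j}{4} = \frac{22 j}{4} = \frac{11 j}{2}$)
$\left(-451 + Z{\left(23 \right)}\right)^{2} = \left(-451 + \frac{11}{2} \cdot 23\right)^{2} = \left(-451 + \frac{253}{2}\right)^{2} = \left(- \frac{649}{2}\right)^{2} = \frac{421201}{4}$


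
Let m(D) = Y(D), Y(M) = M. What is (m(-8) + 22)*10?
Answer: 140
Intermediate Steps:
m(D) = D
(m(-8) + 22)*10 = (-8 + 22)*10 = 14*10 = 140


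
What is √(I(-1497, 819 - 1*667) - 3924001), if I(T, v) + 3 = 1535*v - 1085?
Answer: I*√3691769 ≈ 1921.4*I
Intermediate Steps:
I(T, v) = -1088 + 1535*v (I(T, v) = -3 + (1535*v - 1085) = -3 + (-1085 + 1535*v) = -1088 + 1535*v)
√(I(-1497, 819 - 1*667) - 3924001) = √((-1088 + 1535*(819 - 1*667)) - 3924001) = √((-1088 + 1535*(819 - 667)) - 3924001) = √((-1088 + 1535*152) - 3924001) = √((-1088 + 233320) - 3924001) = √(232232 - 3924001) = √(-3691769) = I*√3691769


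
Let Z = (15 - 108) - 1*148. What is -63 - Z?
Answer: 178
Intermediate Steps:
Z = -241 (Z = -93 - 148 = -241)
-63 - Z = -63 - 1*(-241) = -63 + 241 = 178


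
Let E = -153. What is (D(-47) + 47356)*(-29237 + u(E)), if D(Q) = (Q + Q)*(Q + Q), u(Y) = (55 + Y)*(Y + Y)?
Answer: 42200192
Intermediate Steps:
u(Y) = 2*Y*(55 + Y) (u(Y) = (55 + Y)*(2*Y) = 2*Y*(55 + Y))
D(Q) = 4*Q**2 (D(Q) = (2*Q)*(2*Q) = 4*Q**2)
(D(-47) + 47356)*(-29237 + u(E)) = (4*(-47)**2 + 47356)*(-29237 + 2*(-153)*(55 - 153)) = (4*2209 + 47356)*(-29237 + 2*(-153)*(-98)) = (8836 + 47356)*(-29237 + 29988) = 56192*751 = 42200192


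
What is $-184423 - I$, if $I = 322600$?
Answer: $-507023$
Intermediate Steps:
$-184423 - I = -184423 - 322600 = -507023$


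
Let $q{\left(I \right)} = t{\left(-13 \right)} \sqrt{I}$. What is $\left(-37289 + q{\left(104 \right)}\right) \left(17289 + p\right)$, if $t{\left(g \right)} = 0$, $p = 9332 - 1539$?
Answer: $-935282698$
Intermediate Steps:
$p = 7793$
$q{\left(I \right)} = 0$ ($q{\left(I \right)} = 0 \sqrt{I} = 0$)
$\left(-37289 + q{\left(104 \right)}\right) \left(17289 + p\right) = \left(-37289 + 0\right) \left(17289 + 7793\right) = \left(-37289\right) 25082 = -935282698$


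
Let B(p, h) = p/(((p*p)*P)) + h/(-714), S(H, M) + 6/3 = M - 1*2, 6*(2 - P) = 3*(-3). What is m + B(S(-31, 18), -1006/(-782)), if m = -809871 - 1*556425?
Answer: -2670040200167/1954218 ≈ -1.3663e+6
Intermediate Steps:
P = 7/2 (P = 2 - (-3)/2 = 2 - ⅙*(-9) = 2 + 3/2 = 7/2 ≈ 3.5000)
S(H, M) = -4 + M (S(H, M) = -2 + (M - 1*2) = -2 + (M - 2) = -2 + (-2 + M) = -4 + M)
B(p, h) = -h/714 + 2/(7*p) (B(p, h) = p/(((p*p)*(7/2))) + h/(-714) = p/((p²*(7/2))) + h*(-1/714) = p/((7*p²/2)) - h/714 = p*(2/(7*p²)) - h/714 = 2/(7*p) - h/714 = -h/714 + 2/(7*p))
m = -1366296 (m = -809871 - 556425 = -1366296)
m + B(S(-31, 18), -1006/(-782)) = -1366296 + (204 - (-1006/(-782))*(-4 + 18))/(714*(-4 + 18)) = -1366296 + (1/714)*(204 - 1*(-1006*(-1/782))*14)/14 = -1366296 + (1/714)*(1/14)*(204 - 1*503/391*14) = -1366296 + (1/714)*(1/14)*(204 - 7042/391) = -1366296 + (1/714)*(1/14)*(72722/391) = -1366296 + 36361/1954218 = -2670040200167/1954218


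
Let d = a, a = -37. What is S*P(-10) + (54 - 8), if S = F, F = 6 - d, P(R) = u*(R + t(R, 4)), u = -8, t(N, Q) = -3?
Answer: 4518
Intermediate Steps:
d = -37
P(R) = 24 - 8*R (P(R) = -8*(R - 3) = -8*(-3 + R) = 24 - 8*R)
F = 43 (F = 6 - 1*(-37) = 6 + 37 = 43)
S = 43
S*P(-10) + (54 - 8) = 43*(24 - 8*(-10)) + (54 - 8) = 43*(24 + 80) + 46 = 43*104 + 46 = 4472 + 46 = 4518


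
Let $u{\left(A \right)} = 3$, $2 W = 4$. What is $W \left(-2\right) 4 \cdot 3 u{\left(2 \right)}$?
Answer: $-144$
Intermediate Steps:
$W = 2$ ($W = \frac{1}{2} \cdot 4 = 2$)
$W \left(-2\right) 4 \cdot 3 u{\left(2 \right)} = 2 \left(-2\right) 4 \cdot 3 \cdot 3 = 2 \left(\left(-8\right) 3\right) 3 = 2 \left(-24\right) 3 = \left(-48\right) 3 = -144$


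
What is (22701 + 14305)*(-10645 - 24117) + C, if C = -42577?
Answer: -1286445149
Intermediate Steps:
(22701 + 14305)*(-10645 - 24117) + C = (22701 + 14305)*(-10645 - 24117) - 42577 = 37006*(-34762) - 42577 = -1286402572 - 42577 = -1286445149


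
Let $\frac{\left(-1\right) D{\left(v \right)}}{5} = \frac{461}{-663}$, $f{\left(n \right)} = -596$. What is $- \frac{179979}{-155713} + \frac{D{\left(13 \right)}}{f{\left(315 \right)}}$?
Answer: $\frac{70759423427}{61529680524} \approx 1.15$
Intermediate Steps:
$D{\left(v \right)} = \frac{2305}{663}$ ($D{\left(v \right)} = - 5 \frac{461}{-663} = - 5 \cdot 461 \left(- \frac{1}{663}\right) = \left(-5\right) \left(- \frac{461}{663}\right) = \frac{2305}{663}$)
$- \frac{179979}{-155713} + \frac{D{\left(13 \right)}}{f{\left(315 \right)}} = - \frac{179979}{-155713} + \frac{2305}{663 \left(-596\right)} = \left(-179979\right) \left(- \frac{1}{155713}\right) + \frac{2305}{663} \left(- \frac{1}{596}\right) = \frac{179979}{155713} - \frac{2305}{395148} = \frac{70759423427}{61529680524}$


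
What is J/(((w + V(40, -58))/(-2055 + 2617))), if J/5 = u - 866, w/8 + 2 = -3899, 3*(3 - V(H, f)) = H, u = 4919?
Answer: -6833358/18731 ≈ -364.82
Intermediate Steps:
V(H, f) = 3 - H/3
w = -31208 (w = -16 + 8*(-3899) = -16 - 31192 = -31208)
J = 20265 (J = 5*(4919 - 866) = 5*4053 = 20265)
J/(((w + V(40, -58))/(-2055 + 2617))) = 20265/(((-31208 + (3 - ⅓*40))/(-2055 + 2617))) = 20265/(((-31208 + (3 - 40/3))/562)) = 20265/(((-31208 - 31/3)*(1/562))) = 20265/((-93655/3*1/562)) = 20265/(-93655/1686) = 20265*(-1686/93655) = -6833358/18731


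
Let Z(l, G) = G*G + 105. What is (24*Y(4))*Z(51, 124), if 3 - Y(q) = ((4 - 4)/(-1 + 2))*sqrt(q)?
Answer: 1114632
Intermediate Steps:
Z(l, G) = 105 + G**2 (Z(l, G) = G**2 + 105 = 105 + G**2)
Y(q) = 3 (Y(q) = 3 - (4 - 4)/(-1 + 2)*sqrt(q) = 3 - 0/1*sqrt(q) = 3 - 0*1*sqrt(q) = 3 - 0*sqrt(q) = 3 - 1*0 = 3 + 0 = 3)
(24*Y(4))*Z(51, 124) = (24*3)*(105 + 124**2) = 72*(105 + 15376) = 72*15481 = 1114632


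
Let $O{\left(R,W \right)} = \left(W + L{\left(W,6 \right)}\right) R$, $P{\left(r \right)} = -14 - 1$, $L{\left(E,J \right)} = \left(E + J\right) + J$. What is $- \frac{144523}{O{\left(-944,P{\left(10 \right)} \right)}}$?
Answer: $- \frac{144523}{16992} \approx -8.5054$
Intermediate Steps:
$L{\left(E,J \right)} = E + 2 J$
$P{\left(r \right)} = -15$
$O{\left(R,W \right)} = R \left(12 + 2 W\right)$ ($O{\left(R,W \right)} = \left(W + \left(W + 2 \cdot 6\right)\right) R = \left(W + \left(W + 12\right)\right) R = \left(W + \left(12 + W\right)\right) R = \left(12 + 2 W\right) R = R \left(12 + 2 W\right)$)
$- \frac{144523}{O{\left(-944,P{\left(10 \right)} \right)}} = - \frac{144523}{2 \left(-944\right) \left(6 - 15\right)} = - \frac{144523}{2 \left(-944\right) \left(-9\right)} = - \frac{144523}{16992}$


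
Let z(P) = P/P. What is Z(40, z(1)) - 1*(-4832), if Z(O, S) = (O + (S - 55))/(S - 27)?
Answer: 62823/13 ≈ 4832.5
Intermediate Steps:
z(P) = 1
Z(O, S) = (-55 + O + S)/(-27 + S) (Z(O, S) = (O + (-55 + S))/(-27 + S) = (-55 + O + S)/(-27 + S))
Z(40, z(1)) - 1*(-4832) = (-55 + 40 + 1)/(-27 + 1) - 1*(-4832) = -14/(-26) + 4832 = -1/26*(-14) + 4832 = 7/13 + 4832 = 62823/13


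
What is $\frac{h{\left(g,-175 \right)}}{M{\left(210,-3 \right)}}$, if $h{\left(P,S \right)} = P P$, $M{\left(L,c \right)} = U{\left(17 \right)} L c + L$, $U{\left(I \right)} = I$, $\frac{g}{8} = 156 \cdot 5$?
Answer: $- \frac{129792}{35} \approx -3708.3$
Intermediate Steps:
$g = 6240$ ($g = 8 \cdot 156 \cdot 5 = 8 \cdot 780 = 6240$)
$M{\left(L,c \right)} = L + 17 L c$ ($M{\left(L,c \right)} = 17 L c + L = L + 17 L c$)
$h{\left(P,S \right)} = P^{2}$
$\frac{h{\left(g,-175 \right)}}{M{\left(210,-3 \right)}} = \frac{6240^{2}}{210 \left(1 + 17 \left(-3\right)\right)} = \frac{38937600}{210 \left(1 - 51\right)} = \frac{38937600}{210 \left(-50\right)} = \frac{38937600}{-10500} = 38937600 \left(- \frac{1}{10500}\right) = - \frac{129792}{35}$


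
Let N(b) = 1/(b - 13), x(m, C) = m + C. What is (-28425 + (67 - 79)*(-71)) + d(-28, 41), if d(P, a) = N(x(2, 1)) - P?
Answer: -275451/10 ≈ -27545.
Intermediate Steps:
x(m, C) = C + m
N(b) = 1/(-13 + b)
d(P, a) = -1/10 - P (d(P, a) = 1/(-13 + (1 + 2)) - P = 1/(-13 + 3) - P = 1/(-10) - P = -1/10 - P)
(-28425 + (67 - 79)*(-71)) + d(-28, 41) = (-28425 + (67 - 79)*(-71)) + (-1/10 - 1*(-28)) = (-28425 - 12*(-71)) + (-1/10 + 28) = (-28425 + 852) + 279/10 = -27573 + 279/10 = -275451/10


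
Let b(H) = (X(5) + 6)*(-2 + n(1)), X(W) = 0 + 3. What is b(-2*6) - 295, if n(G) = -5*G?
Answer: -358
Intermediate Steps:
X(W) = 3
b(H) = -63 (b(H) = (3 + 6)*(-2 - 5*1) = 9*(-2 - 5) = 9*(-7) = -63)
b(-2*6) - 295 = -63 - 295 = -358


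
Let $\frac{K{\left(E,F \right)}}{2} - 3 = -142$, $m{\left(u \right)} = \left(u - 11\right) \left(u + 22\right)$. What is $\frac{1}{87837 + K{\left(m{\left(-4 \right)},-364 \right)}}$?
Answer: $\frac{1}{87559} \approx 1.1421 \cdot 10^{-5}$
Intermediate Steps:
$m{\left(u \right)} = \left(-11 + u\right) \left(22 + u\right)$
$K{\left(E,F \right)} = -278$ ($K{\left(E,F \right)} = 6 + 2 \left(-142\right) = 6 - 284 = -278$)
$\frac{1}{87837 + K{\left(m{\left(-4 \right)},-364 \right)}} = \frac{1}{87837 - 278} = \frac{1}{87559}$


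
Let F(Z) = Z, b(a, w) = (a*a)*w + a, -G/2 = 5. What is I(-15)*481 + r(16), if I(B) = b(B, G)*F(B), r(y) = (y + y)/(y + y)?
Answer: 16341976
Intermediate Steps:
G = -10 (G = -2*5 = -10)
b(a, w) = a + w*a² (b(a, w) = a²*w + a = w*a² + a = a + w*a²)
r(y) = 1 (r(y) = (2*y)/((2*y)) = (2*y)*(1/(2*y)) = 1)
I(B) = B²*(1 - 10*B) (I(B) = (B*(1 + B*(-10)))*B = (B*(1 - 10*B))*B = B²*(1 - 10*B))
I(-15)*481 + r(16) = ((-15)²*(1 - 10*(-15)))*481 + 1 = (225*(1 + 150))*481 + 1 = (225*151)*481 + 1 = 33975*481 + 1 = 16341975 + 1 = 16341976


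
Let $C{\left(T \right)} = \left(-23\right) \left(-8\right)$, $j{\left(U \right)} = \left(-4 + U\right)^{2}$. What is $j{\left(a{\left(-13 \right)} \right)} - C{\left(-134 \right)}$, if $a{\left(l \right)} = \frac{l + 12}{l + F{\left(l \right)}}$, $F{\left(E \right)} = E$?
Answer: $- \frac{113775}{676} \approx -168.31$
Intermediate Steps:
$a{\left(l \right)} = \frac{12 + l}{2 l}$ ($a{\left(l \right)} = \frac{l + 12}{l + l} = \frac{12 + l}{2 l}$)
$C{\left(T \right)} = 184$
$j{\left(a{\left(-13 \right)} \right)} - C{\left(-134 \right)} = \left(-4 + \frac{12 - 13}{2 \left(-13\right)}\right)^{2} - 184 = \left(-4 + \frac{1}{2} \left(- \frac{1}{13}\right) \left(-1\right)\right)^{2} - 184 = \left(-4 + \frac{1}{26}\right)^{2} - 184 = \left(- \frac{103}{26}\right)^{2} - 184 = \frac{10609}{676} - 184 = - \frac{113775}{676}$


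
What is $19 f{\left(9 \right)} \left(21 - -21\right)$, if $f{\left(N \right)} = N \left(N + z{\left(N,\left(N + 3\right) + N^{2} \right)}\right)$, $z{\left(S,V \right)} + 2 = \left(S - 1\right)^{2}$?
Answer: $509922$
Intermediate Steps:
$z{\left(S,V \right)} = -2 + \left(-1 + S\right)^{2}$ ($z{\left(S,V \right)} = -2 + \left(S - 1\right)^{2} = -2 + \left(-1 + S\right)^{2}$)
$f{\left(N \right)} = N \left(-2 + N + \left(-1 + N\right)^{2}\right)$ ($f{\left(N \right)} = N \left(N + \left(-2 + \left(-1 + N\right)^{2}\right)\right) = N \left(-2 + N + \left(-1 + N\right)^{2}\right)$)
$19 f{\left(9 \right)} \left(21 - -21\right) = 19 \cdot 9 \left(-1 + 9^{2} - 9\right) \left(21 - -21\right) = 19 \cdot 9 \left(-1 + 81 - 9\right) \left(21 + 21\right) = 19 \cdot 9 \cdot 71 \cdot 42 = 19 \cdot 639 \cdot 42 = 12141 \cdot 42 = 509922$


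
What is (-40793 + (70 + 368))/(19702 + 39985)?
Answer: -40355/59687 ≈ -0.67611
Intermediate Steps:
(-40793 + (70 + 368))/(19702 + 39985) = (-40793 + 438)/59687 = -40355*1/59687 = -40355/59687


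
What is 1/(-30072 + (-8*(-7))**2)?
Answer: -1/26936 ≈ -3.7125e-5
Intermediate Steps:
1/(-30072 + (-8*(-7))**2) = 1/(-30072 + 56**2) = 1/(-30072 + 3136) = 1/(-26936) = -1/26936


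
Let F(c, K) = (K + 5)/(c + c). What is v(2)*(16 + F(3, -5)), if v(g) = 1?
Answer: 16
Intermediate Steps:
F(c, K) = (5 + K)/(2*c) (F(c, K) = (5 + K)/((2*c)) = (5 + K)*(1/(2*c)) = (5 + K)/(2*c))
v(2)*(16 + F(3, -5)) = 1*(16 + (1/2)*(5 - 5)/3) = 1*(16 + (1/2)*(1/3)*0) = 1*(16 + 0) = 1*16 = 16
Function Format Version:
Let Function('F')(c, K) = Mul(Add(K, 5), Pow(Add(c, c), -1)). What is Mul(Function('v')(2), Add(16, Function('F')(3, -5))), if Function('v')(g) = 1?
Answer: 16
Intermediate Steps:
Function('F')(c, K) = Mul(Rational(1, 2), Pow(c, -1), Add(5, K)) (Function('F')(c, K) = Mul(Add(5, K), Pow(Mul(2, c), -1)) = Mul(Add(5, K), Mul(Rational(1, 2), Pow(c, -1))) = Mul(Rational(1, 2), Pow(c, -1), Add(5, K)))
Mul(Function('v')(2), Add(16, Function('F')(3, -5))) = Mul(1, Add(16, Mul(Rational(1, 2), Pow(3, -1), Add(5, -5)))) = Mul(1, Add(16, Mul(Rational(1, 2), Rational(1, 3), 0))) = Mul(1, Add(16, 0)) = Mul(1, 16) = 16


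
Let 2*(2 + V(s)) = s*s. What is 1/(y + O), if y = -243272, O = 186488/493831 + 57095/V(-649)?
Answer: -208000135707/50600474074965278 ≈ -4.1106e-6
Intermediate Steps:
V(s) = -2 + s**2/2 (V(s) = -2 + (s*s)/2 = -2 + s**2/2)
O = 134938748026/208000135707 (O = 186488/493831 + 57095/(-2 + (1/2)*(-649)**2) = 186488*(1/493831) + 57095/(-2 + (1/2)*421201) = 186488/493831 + 57095/(-2 + 421201/2) = 186488/493831 + 57095/(421197/2) = 186488/493831 + 57095*(2/421197) = 186488/493831 + 114190/421197 = 134938748026/208000135707 ≈ 0.64874)
1/(y + O) = 1/(-243272 + 134938748026/208000135707) = 1/(-50600474074965278/208000135707) = -208000135707/50600474074965278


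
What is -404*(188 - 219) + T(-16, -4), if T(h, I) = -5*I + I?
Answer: 12540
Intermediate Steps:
T(h, I) = -4*I
-404*(188 - 219) + T(-16, -4) = -404*(188 - 219) - 4*(-4) = -404*(-31) + 16 = 12524 + 16 = 12540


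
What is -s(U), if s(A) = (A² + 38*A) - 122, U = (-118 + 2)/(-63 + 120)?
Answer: 634178/3249 ≈ 195.19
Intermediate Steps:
U = -116/57 ≈ -2.0351
s(A) = -122 + A² + 38*A
-s(U) = -(-122 + (-116/57)² + 38*(-116/57)) = -(-122 + 13456/3249 - 232/3) = -1*(-634178/3249) = 634178/3249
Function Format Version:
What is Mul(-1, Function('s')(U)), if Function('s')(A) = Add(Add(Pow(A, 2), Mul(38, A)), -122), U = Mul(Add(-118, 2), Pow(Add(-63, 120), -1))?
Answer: Rational(634178, 3249) ≈ 195.19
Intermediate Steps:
U = Rational(-116, 57) (U = Mul(-116, Pow(57, -1)) = Mul(-116, Rational(1, 57)) = Rational(-116, 57) ≈ -2.0351)
Function('s')(A) = Add(-122, Pow(A, 2), Mul(38, A))
Mul(-1, Function('s')(U)) = Mul(-1, Add(-122, Pow(Rational(-116, 57), 2), Mul(38, Rational(-116, 57)))) = Mul(-1, Add(-122, Rational(13456, 3249), Rational(-232, 3))) = Mul(-1, Rational(-634178, 3249)) = Rational(634178, 3249)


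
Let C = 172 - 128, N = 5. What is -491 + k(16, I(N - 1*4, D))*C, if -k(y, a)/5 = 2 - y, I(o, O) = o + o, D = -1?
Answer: 2589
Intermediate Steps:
I(o, O) = 2*o
k(y, a) = -10 + 5*y (k(y, a) = -5*(2 - y) = -10 + 5*y)
C = 44
-491 + k(16, I(N - 1*4, D))*C = -491 + (-10 + 5*16)*44 = -491 + (-10 + 80)*44 = -491 + 70*44 = -491 + 3080 = 2589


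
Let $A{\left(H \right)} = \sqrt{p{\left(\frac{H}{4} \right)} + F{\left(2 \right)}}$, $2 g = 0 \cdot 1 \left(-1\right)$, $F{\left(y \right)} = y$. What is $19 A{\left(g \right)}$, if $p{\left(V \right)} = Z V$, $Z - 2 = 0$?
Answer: $19 \sqrt{2} \approx 26.87$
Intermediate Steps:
$Z = 2$ ($Z = 2 + 0 = 2$)
$p{\left(V \right)} = 2 V$
$g = 0$ ($g = \frac{0 \cdot 1 \left(-1\right)}{2} = \frac{0 \left(-1\right)}{2} = \frac{1}{2} \cdot 0 = 0$)
$A{\left(H \right)} = \sqrt{2 + \frac{H}{2}}$ ($A{\left(H \right)} = \sqrt{2 \frac{H}{4} + 2} = \sqrt{\frac{H}{2} + 2} = \sqrt{2 + \frac{H}{2}}$)
$19 A{\left(g \right)} = 19 \frac{\sqrt{8 + 2 \cdot 0}}{2} = 19 \frac{\sqrt{8 + 0}}{2} = 19 \frac{\sqrt{8}}{2} = 19 \frac{2 \sqrt{2}}{2} = 19 \sqrt{2}$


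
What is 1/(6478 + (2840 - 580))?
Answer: 1/8738 ≈ 0.00011444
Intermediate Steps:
1/(6478 + (2840 - 580)) = 1/(6478 + 2260) = 1/8738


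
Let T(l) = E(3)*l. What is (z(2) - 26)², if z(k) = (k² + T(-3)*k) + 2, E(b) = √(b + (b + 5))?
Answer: 796 + 240*√11 ≈ 1592.0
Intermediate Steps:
E(b) = √(5 + 2*b) (E(b) = √(b + (5 + b)) = √(5 + 2*b))
T(l) = l*√11 (T(l) = √(5 + 2*3)*l = √(5 + 6)*l = √11*l = l*√11)
z(k) = 2 + k² - 3*k*√11 (z(k) = (k² + (-3*√11)*k) + 2 = (k² - 3*k*√11) + 2 = 2 + k² - 3*k*√11)
(z(2) - 26)² = ((2 + 2² - 3*2*√11) - 26)² = ((2 + 4 - 6*√11) - 26)² = ((6 - 6*√11) - 26)² = (-20 - 6*√11)²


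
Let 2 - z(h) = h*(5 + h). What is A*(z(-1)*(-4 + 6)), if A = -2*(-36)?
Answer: 864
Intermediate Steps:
z(h) = 2 - h*(5 + h)
A = 72
A*(z(-1)*(-4 + 6)) = 72*((2 - 1*(-1)² - 5*(-1))*(-4 + 6)) = 72*((2 - 1*1 + 5)*2) = 72*((2 - 1 + 5)*2) = 72*(6*2) = 72*12 = 864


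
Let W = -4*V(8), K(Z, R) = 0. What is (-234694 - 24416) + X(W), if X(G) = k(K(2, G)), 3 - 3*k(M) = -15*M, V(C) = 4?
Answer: -259109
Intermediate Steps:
k(M) = 1 + 5*M (k(M) = 1 - (-5)*M = 1 + 5*M)
W = -16 (W = -4*4 = -16)
X(G) = 1 (X(G) = 1 + 5*0 = 1 + 0 = 1)
(-234694 - 24416) + X(W) = (-234694 - 24416) + 1 = -259110 + 1 = -259109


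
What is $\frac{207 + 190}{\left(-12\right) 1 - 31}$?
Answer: $- \frac{397}{43} \approx -9.2326$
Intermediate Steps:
$\frac{207 + 190}{\left(-12\right) 1 - 31} = \frac{397}{-12 - 31} = \frac{397}{-43} = 397 \left(- \frac{1}{43}\right) = - \frac{397}{43}$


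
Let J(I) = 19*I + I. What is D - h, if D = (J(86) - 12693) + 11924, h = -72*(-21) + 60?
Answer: -621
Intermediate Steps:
J(I) = 20*I
h = 1572 (h = 1512 + 60 = 1572)
D = 951 (D = (20*86 - 12693) + 11924 = (1720 - 12693) + 11924 = -10973 + 11924 = 951)
D - h = 951 - 1*1572 = 951 - 1572 = -621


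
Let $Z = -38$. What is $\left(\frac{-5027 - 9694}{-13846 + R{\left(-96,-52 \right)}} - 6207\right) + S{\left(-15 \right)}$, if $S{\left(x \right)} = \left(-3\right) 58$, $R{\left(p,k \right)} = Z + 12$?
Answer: $- \frac{29500837}{4624} \approx -6379.9$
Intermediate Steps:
$R{\left(p,k \right)} = -26$ ($R{\left(p,k \right)} = -38 + 12 = -26$)
$S{\left(x \right)} = -174$
$\left(\frac{-5027 - 9694}{-13846 + R{\left(-96,-52 \right)}} - 6207\right) + S{\left(-15 \right)} = \left(\frac{-5027 - 9694}{-13846 - 26} - 6207\right) - 174 = \left(- \frac{14721}{-13872} - 6207\right) - 174 = \left(\left(-14721\right) \left(- \frac{1}{13872}\right) - 6207\right) - 174 = \left(\frac{4907}{4624} - 6207\right) - 174 = - \frac{28696261}{4624} - 174 = - \frac{29500837}{4624}$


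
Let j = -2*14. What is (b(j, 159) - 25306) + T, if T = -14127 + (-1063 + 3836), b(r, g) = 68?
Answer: -36592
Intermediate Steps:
j = -28
T = -11354 (T = -14127 + 2773 = -11354)
(b(j, 159) - 25306) + T = (68 - 25306) - 11354 = -25238 - 11354 = -36592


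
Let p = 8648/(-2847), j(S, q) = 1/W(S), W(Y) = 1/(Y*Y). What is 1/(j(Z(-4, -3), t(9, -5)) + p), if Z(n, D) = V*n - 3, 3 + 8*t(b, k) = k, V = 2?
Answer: 2847/335839 ≈ 0.0084773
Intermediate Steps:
t(b, k) = -3/8 + k/8
Z(n, D) = -3 + 2*n (Z(n, D) = 2*n - 3 = -3 + 2*n)
W(Y) = Y**(-2) (W(Y) = 1/Y**2 = Y**(-2))
j(S, q) = S**2 (j(S, q) = 1/(S**(-2)) = S**2)
p = -8648/2847 (p = 8648*(-1/2847) = -8648/2847 ≈ -3.0376)
1/(j(Z(-4, -3), t(9, -5)) + p) = 1/((-3 + 2*(-4))**2 - 8648/2847) = 1/((-3 - 8)**2 - 8648/2847) = 1/((-11)**2 - 8648/2847) = 1/(121 - 8648/2847) = 1/(335839/2847) = 2847/335839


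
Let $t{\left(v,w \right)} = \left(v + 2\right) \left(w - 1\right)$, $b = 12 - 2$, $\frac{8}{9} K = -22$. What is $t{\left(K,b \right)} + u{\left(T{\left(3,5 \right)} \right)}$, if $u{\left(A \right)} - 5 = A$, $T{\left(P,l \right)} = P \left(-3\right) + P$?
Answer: $- \frac{823}{4} \approx -205.75$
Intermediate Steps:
$K = - \frac{99}{4}$ ($K = \frac{9}{8} \left(-22\right) = - \frac{99}{4} \approx -24.75$)
$T{\left(P,l \right)} = - 2 P$ ($T{\left(P,l \right)} = - 3 P + P = - 2 P$)
$b = 10$
$u{\left(A \right)} = 5 + A$
$t{\left(v,w \right)} = \left(-1 + w\right) \left(2 + v\right)$ ($t{\left(v,w \right)} = \left(2 + v\right) \left(-1 + w\right) = \left(-1 + w\right) \left(2 + v\right)$)
$t{\left(K,b \right)} + u{\left(T{\left(3,5 \right)} \right)} = \left(-2 - - \frac{99}{4} + 2 \cdot 10 - \frac{495}{2}\right) + \left(5 - 6\right) = \left(-2 + \frac{99}{4} + 20 - \frac{495}{2}\right) + \left(5 - 6\right) = - \frac{819}{4} - 1 = - \frac{823}{4}$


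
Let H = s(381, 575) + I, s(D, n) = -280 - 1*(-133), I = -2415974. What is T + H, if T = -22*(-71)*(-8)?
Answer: -2428617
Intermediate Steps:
s(D, n) = -147 (s(D, n) = -280 + 133 = -147)
T = -12496 (T = 1562*(-8) = -12496)
H = -2416121 (H = -147 - 2415974 = -2416121)
T + H = -12496 - 2416121 = -2428617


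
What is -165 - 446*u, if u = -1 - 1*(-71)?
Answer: -31385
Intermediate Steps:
u = 70 (u = -1 + 71 = 70)
-165 - 446*u = -165 - 446*70 = -165 - 31220 = -31385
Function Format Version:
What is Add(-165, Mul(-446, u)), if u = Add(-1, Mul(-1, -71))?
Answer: -31385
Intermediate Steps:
u = 70 (u = Add(-1, 71) = 70)
Add(-165, Mul(-446, u)) = Add(-165, Mul(-446, 70)) = Add(-165, -31220) = -31385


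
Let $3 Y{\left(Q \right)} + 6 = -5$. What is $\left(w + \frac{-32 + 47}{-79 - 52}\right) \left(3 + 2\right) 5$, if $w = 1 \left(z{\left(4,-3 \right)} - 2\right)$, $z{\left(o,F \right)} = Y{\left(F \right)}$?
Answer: $- \frac{56800}{393} \approx -144.53$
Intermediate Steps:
$Y{\left(Q \right)} = - \frac{11}{3}$ ($Y{\left(Q \right)} = -2 + \frac{1}{3} \left(-5\right) = -2 - \frac{5}{3} = - \frac{11}{3}$)
$z{\left(o,F \right)} = - \frac{11}{3}$
$w = - \frac{17}{3}$ ($w = 1 \left(- \frac{11}{3} - 2\right) = 1 \left(- \frac{17}{3}\right) = - \frac{17}{3} \approx -5.6667$)
$\left(w + \frac{-32 + 47}{-79 - 52}\right) \left(3 + 2\right) 5 = \left(- \frac{17}{3} + \frac{-32 + 47}{-79 - 52}\right) \left(3 + 2\right) 5 = \left(- \frac{17}{3} + \frac{15}{-131}\right) 5 \cdot 5 = \left(- \frac{17}{3} + 15 \left(- \frac{1}{131}\right)\right) 25 = \left(- \frac{17}{3} - \frac{15}{131}\right) 25 = \left(- \frac{2272}{393}\right) 25 = - \frac{56800}{393}$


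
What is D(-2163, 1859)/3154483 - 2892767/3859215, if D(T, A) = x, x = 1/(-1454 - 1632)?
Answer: -28160318829145861/37568433550067670 ≈ -0.74957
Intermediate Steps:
x = -1/3086 (x = 1/(-3086) = -1/3086 ≈ -0.00032404)
D(T, A) = -1/3086
D(-2163, 1859)/3154483 - 2892767/3859215 = -1/3086/3154483 - 2892767/3859215 = -1/3086*1/3154483 - 2892767*1/3859215 = -1/9734734538 - 2892767/3859215 = -28160318829145861/37568433550067670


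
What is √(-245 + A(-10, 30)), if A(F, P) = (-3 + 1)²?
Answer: I*√241 ≈ 15.524*I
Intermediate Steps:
A(F, P) = 4 (A(F, P) = (-2)² = 4)
√(-245 + A(-10, 30)) = √(-245 + 4) = √(-241) = I*√241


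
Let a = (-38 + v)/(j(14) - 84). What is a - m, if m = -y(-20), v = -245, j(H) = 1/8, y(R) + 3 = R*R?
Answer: 268651/671 ≈ 400.37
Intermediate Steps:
y(R) = -3 + R**2 (y(R) = -3 + R*R = -3 + R**2)
j(H) = 1/8
m = -397 (m = -(-3 + (-20)**2) = -(-3 + 400) = -1*397 = -397)
a = 2264/671 (a = (-38 - 245)/(1/8 - 84) = -283/(-671/8) = -283*(-8/671) = 2264/671 ≈ 3.3741)
a - m = 2264/671 - 1*(-397) = 2264/671 + 397 = 268651/671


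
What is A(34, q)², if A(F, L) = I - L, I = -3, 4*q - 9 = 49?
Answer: 1225/4 ≈ 306.25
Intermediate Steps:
q = 29/2 (q = 9/4 + (¼)*49 = 9/4 + 49/4 = 29/2 ≈ 14.500)
A(F, L) = -3 - L
A(34, q)² = (-3 - 1*29/2)² = (-3 - 29/2)² = (-35/2)² = 1225/4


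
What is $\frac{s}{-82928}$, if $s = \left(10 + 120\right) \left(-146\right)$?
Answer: $\frac{65}{284} \approx 0.22887$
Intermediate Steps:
$s = -18980$ ($s = 130 \left(-146\right) = -18980$)
$\frac{s}{-82928} = - \frac{18980}{-82928} = \left(-18980\right) \left(- \frac{1}{82928}\right) = \frac{65}{284}$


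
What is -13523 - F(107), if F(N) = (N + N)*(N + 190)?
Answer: -77081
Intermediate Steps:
F(N) = 2*N*(190 + N) (F(N) = (2*N)*(190 + N) = 2*N*(190 + N))
-13523 - F(107) = -13523 - 2*107*(190 + 107) = -13523 - 2*107*297 = -13523 - 1*63558 = -13523 - 63558 = -77081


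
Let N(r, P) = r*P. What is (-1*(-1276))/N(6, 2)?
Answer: 319/3 ≈ 106.33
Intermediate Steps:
N(r, P) = P*r
(-1*(-1276))/N(6, 2) = (-1*(-1276))/((2*6)) = 1276/12 = 1276*(1/12) = 319/3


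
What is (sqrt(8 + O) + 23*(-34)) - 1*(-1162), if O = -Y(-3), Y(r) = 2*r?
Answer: 380 + sqrt(14) ≈ 383.74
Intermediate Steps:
O = 6 (O = -2*(-3) = -1*(-6) = 6)
(sqrt(8 + O) + 23*(-34)) - 1*(-1162) = (sqrt(8 + 6) + 23*(-34)) - 1*(-1162) = (sqrt(14) - 782) + 1162 = (-782 + sqrt(14)) + 1162 = 380 + sqrt(14)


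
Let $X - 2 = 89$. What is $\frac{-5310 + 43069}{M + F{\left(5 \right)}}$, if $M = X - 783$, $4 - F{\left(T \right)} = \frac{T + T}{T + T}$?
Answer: $- \frac{37759}{689} \approx -54.803$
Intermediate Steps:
$X = 91$ ($X = 2 + 89 = 91$)
$F{\left(T \right)} = 3$ ($F{\left(T \right)} = 4 - \frac{T + T}{T + T} = 4 - \frac{2 T}{2 T} = 4 - 2 T \frac{1}{2 T} = 4 - 1 = 3$)
$M = -692$ ($M = 91 - 783 = -692$)
$\frac{-5310 + 43069}{M + F{\left(5 \right)}} = \frac{-5310 + 43069}{-692 + 3} = \frac{37759}{-689} = 37759 \left(- \frac{1}{689}\right) = - \frac{37759}{689}$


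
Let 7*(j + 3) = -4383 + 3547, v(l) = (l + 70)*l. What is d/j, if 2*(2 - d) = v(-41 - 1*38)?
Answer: 4949/1714 ≈ 2.8874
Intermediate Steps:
v(l) = l*(70 + l) (v(l) = (70 + l)*l = l*(70 + l))
d = -707/2 (d = 2 - (-41 - 1*38)*(70 + (-41 - 1*38))/2 = 2 - (-41 - 38)*(70 + (-41 - 38))/2 = 2 - (-79)*(70 - 79)/2 = 2 - (-79)*(-9)/2 = 2 - 1/2*711 = 2 - 711/2 = -707/2 ≈ -353.50)
j = -857/7 (j = -3 + (-4383 + 3547)/7 = -3 + (1/7)*(-836) = -3 - 836/7 = -857/7 ≈ -122.43)
d/j = -707/(2*(-857/7)) = -707/2*(-7/857) = 4949/1714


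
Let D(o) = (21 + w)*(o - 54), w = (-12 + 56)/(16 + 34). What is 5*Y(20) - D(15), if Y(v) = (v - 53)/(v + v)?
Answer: 169839/200 ≈ 849.20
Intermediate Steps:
w = 22/25 (w = 44/50 = 44*(1/50) = 22/25 ≈ 0.88000)
Y(v) = (-53 + v)/(2*v) (Y(v) = (-53 + v)/((2*v)) = (-53 + v)*(1/(2*v)) = (-53 + v)/(2*v))
D(o) = -29538/25 + 547*o/25 (D(o) = (21 + 22/25)*(o - 54) = 547*(-54 + o)/25 = -29538/25 + 547*o/25)
5*Y(20) - D(15) = 5*((½)*(-53 + 20)/20) - (-29538/25 + (547/25)*15) = 5*((½)*(1/20)*(-33)) - (-29538/25 + 1641/5) = 5*(-33/40) - 1*(-21333/25) = -33/8 + 21333/25 = 169839/200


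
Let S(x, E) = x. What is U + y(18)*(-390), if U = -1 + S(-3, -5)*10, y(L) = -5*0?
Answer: -31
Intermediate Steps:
y(L) = 0
U = -31 (U = -1 - 3*10 = -1 - 30 = -31)
U + y(18)*(-390) = -31 + 0*(-390) = -31 + 0 = -31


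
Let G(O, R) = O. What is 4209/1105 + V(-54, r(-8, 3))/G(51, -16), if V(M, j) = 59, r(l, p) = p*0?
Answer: 16462/3315 ≈ 4.9659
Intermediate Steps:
r(l, p) = 0
4209/1105 + V(-54, r(-8, 3))/G(51, -16) = 4209/1105 + 59/51 = 16462/3315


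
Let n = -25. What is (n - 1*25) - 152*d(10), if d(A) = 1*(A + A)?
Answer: -3090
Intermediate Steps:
d(A) = 2*A (d(A) = 1*(2*A) = 2*A)
(n - 1*25) - 152*d(10) = (-25 - 1*25) - 304*10 = (-25 - 25) - 152*20 = -50 - 3040 = -3090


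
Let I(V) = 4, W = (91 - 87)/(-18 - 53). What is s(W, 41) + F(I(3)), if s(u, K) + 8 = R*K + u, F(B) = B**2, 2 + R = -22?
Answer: -69300/71 ≈ -976.06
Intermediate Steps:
R = -24 (R = -2 - 22 = -24)
W = -4/71 (W = 4/(-71) = 4*(-1/71) = -4/71 ≈ -0.056338)
s(u, K) = -8 + u - 24*K (s(u, K) = -8 + (-24*K + u) = -8 + (u - 24*K) = -8 + u - 24*K)
s(W, 41) + F(I(3)) = (-8 - 4/71 - 24*41) + 4**2 = (-8 - 4/71 - 984) + 16 = -70436/71 + 16 = -69300/71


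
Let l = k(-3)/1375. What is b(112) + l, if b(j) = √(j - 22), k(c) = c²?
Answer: 9/1375 + 3*√10 ≈ 9.4934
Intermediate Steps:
b(j) = √(-22 + j)
l = 9/1375 (l = (-3)²/1375 = 9*(1/1375) = 9/1375 ≈ 0.0065455)
b(112) + l = √(-22 + 112) + 9/1375 = √90 + 9/1375 = 3*√10 + 9/1375 = 9/1375 + 3*√10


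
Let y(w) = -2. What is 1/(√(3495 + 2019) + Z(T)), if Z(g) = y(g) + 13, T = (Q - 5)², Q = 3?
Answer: -11/5393 + √5514/5393 ≈ 0.011729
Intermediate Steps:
T = 4 (T = (3 - 5)² = (-2)² = 4)
Z(g) = 11 (Z(g) = -2 + 13 = 11)
1/(√(3495 + 2019) + Z(T)) = 1/(√(3495 + 2019) + 11) = 1/(√5514 + 11) = 1/(11 + √5514)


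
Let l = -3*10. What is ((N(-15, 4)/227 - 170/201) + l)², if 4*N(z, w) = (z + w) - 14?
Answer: 31748998890625/33309170064 ≈ 953.16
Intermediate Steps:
N(z, w) = -7/2 + w/4 + z/4 (N(z, w) = ((z + w) - 14)/4 = ((w + z) - 14)/4 = (-14 + w + z)/4 = -7/2 + w/4 + z/4)
l = -30
((N(-15, 4)/227 - 170/201) + l)² = (((-7/2 + (¼)*4 + (¼)*(-15))/227 - 170/201) - 30)² = (((-7/2 + 1 - 15/4)*(1/227) - 170*1/201) - 30)² = ((-25/4*1/227 - 170/201) - 30)² = ((-25/908 - 170/201) - 30)² = (-159385/182508 - 30)² = (-5634625/182508)² = 31748998890625/33309170064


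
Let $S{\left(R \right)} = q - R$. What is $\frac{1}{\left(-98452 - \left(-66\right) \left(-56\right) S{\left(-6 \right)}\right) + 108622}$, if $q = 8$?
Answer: $- \frac{1}{41574} \approx -2.4054 \cdot 10^{-5}$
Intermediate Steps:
$S{\left(R \right)} = 8 - R$
$\frac{1}{\left(-98452 - \left(-66\right) \left(-56\right) S{\left(-6 \right)}\right) + 108622} = \frac{1}{\left(-98452 - \left(-66\right) \left(-56\right) \left(8 - -6\right)\right) + 108622} = \frac{1}{\left(-98452 - 3696 \left(8 + 6\right)\right) + 108622} = \frac{1}{\left(-98452 - 3696 \cdot 14\right) + 108622} = \frac{1}{\left(-98452 - 51744\right) + 108622} = \frac{1}{-150196 + 108622} = \frac{1}{-41574} = - \frac{1}{41574}$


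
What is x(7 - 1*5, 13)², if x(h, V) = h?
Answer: 4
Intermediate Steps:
x(7 - 1*5, 13)² = (7 - 1*5)² = (7 - 5)² = 2² = 4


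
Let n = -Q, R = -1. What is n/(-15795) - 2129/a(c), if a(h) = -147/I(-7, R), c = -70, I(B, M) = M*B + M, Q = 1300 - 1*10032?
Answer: 66827242/773955 ≈ 86.345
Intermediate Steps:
Q = -8732 (Q = 1300 - 10032 = -8732)
n = 8732 (n = -1*(-8732) = 8732)
I(B, M) = M + B*M (I(B, M) = B*M + M = M + B*M)
a(h) = -49/2 (a(h) = -147*(-1/(1 - 7)) = -147/((-1*(-6))) = -147/6 = -147*⅙ = -49/2)
n/(-15795) - 2129/a(c) = 8732/(-15795) - 2129/(-49/2) = 8732*(-1/15795) - 2129*(-2/49) = -8732/15795 + 4258/49 = 66827242/773955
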